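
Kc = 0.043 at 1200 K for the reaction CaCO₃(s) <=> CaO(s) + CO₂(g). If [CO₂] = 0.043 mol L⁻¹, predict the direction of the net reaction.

at equilibrium

(CaCO₃, CaO are pure solids — omitted from Qc.)
Qc = [CO₂] = 0.043
Qc = 0.043 = Kc, so the system is already at equilibrium.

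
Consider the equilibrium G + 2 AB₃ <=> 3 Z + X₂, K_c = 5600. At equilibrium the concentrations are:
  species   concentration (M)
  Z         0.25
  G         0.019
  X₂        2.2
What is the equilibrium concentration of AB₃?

At equilibrium, K_c = [Z]³·[X₂] / ([G]·[AB₃]²) = 5600.
(0.25)³·(2.2) / ((0.019)·([AB₃])²) = 5600
[AB₃]² = 3.23e-4 ⇒ [AB₃] = 0.018 M

[AB₃] = 0.018 M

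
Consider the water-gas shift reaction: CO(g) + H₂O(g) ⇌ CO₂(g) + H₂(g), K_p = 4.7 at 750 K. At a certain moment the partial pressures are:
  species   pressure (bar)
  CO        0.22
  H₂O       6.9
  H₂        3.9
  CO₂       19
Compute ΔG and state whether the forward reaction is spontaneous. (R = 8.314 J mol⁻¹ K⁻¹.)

Q_p = P(CO₂)·P(H₂) / (P(CO)·P(H₂O)) = (19)·(3.9) / ((0.22)·(6.9)) = 48.8
ΔG = RT ln(Q_p/K_p) = (8.314 J mol⁻¹ K⁻¹)(750 K) × ln(48.8/4.7)
   = (6.236 kJ/mol)(2.340) = 14.6 kJ/mol
ΔG > 0, so the forward reaction is non-spontaneous (proceeds in reverse).

ΔG = 14.6 kJ/mol; the forward reaction is non-spontaneous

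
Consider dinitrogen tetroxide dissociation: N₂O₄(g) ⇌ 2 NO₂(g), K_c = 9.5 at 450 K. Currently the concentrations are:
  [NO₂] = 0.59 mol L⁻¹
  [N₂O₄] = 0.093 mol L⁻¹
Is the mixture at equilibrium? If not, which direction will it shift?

no; Q < K, reaction proceeds forward

Q_c = [NO₂]² / [N₂O₄] = (0.59)² / (0.093) = 3.7
Q_c = 3.7 < K_c = 9.5: net forward reaction.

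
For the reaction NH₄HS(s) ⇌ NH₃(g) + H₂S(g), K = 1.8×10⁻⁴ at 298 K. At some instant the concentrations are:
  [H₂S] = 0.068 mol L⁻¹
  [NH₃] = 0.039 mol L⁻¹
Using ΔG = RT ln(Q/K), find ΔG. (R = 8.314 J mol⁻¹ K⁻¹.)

(NH₄HS is a pure solid — omitted from Q.)
Q = [NH₃]·[H₂S] = (0.039)·(0.068) = 0.00265
ΔG = RT ln(Q/K) = (8.314 J mol⁻¹ K⁻¹)(298 K) × ln(0.00265/1.8×10⁻⁴)
   = (2.478 kJ/mol)(2.689) = 6.66 kJ/mol
ΔG > 0, so the forward reaction is non-spontaneous (proceeds in reverse).

ΔG = 6.66 kJ/mol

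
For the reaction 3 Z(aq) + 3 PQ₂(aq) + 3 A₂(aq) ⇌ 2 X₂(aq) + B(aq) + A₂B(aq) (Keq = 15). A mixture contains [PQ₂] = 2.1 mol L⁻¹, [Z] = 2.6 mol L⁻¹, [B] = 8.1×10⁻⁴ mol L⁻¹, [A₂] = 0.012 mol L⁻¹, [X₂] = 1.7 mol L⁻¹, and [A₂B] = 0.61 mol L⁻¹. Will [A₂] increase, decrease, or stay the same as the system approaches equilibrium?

decrease

Q = [X₂]²·[B]·[A₂B] / ([Z]³·[PQ₂]³·[A₂]³) = (1.7)²·(8.1×10⁻⁴)·(0.61) / ((2.6)³·(2.1)³·(0.012)³) = 5.1
Q = 5.1 < Keq = 15: net forward reaction.
A₂ is a reactant, so it decreases.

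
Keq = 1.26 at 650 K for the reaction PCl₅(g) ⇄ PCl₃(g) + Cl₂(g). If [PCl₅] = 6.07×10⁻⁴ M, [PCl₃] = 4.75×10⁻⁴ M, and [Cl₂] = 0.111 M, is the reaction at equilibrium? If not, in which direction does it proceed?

to the right

Q = [PCl₃]·[Cl₂] / [PCl₅] = (4.75×10⁻⁴)·(0.111) / (6.07×10⁻⁴) = 0.0869
Q = 0.0869 < Keq = 1.26, so the forward reaction proceeds.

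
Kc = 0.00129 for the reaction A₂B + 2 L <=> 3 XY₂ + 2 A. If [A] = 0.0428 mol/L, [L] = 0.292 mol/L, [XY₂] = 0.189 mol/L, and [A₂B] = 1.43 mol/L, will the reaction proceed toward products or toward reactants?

in the forward direction

Qc = [XY₂]³·[A]² / ([A₂B]·[L]²) = (0.189)³·(0.0428)² / ((1.43)·(0.292)²) = 1.01×10⁻⁴
Qc = 1.01×10⁻⁴ < Kc = 0.00129, so the forward reaction proceeds.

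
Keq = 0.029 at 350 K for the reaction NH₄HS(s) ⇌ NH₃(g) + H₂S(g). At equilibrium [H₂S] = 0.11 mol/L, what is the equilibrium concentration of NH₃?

[NH₃] = 0.26 mol/L

(NH₄HS is a pure solid — omitted from Keq.)
At equilibrium, Keq = [NH₃]·[H₂S] = 0.029.
([NH₃])·(0.11) = 0.029
[NH₃] = 0.264 = 0.26 mol/L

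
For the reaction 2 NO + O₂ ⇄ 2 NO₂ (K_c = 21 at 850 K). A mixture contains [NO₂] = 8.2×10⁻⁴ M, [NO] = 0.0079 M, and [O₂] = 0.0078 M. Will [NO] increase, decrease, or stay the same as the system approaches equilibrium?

decrease

Q_c = [NO₂]² / ([NO]²·[O₂]) = (8.2×10⁻⁴)² / ((0.0079)²·(0.0078)) = 1.4
Q_c = 1.4 < K_c = 21: net forward reaction.
NO is a reactant, so it decreases.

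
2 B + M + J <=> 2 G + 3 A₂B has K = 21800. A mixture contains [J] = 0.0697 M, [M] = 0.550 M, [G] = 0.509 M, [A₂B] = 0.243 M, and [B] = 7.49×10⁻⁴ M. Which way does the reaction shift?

to the left

Q = [G]²·[A₂B]³ / ([B]²·[M]·[J]) = (0.509)²·(0.243)³ / ((7.49×10⁻⁴)²·(0.550)·(0.0697)) = 1.73×10⁵
Q = 1.73×10⁵ > K = 21800, so the reverse reaction proceeds.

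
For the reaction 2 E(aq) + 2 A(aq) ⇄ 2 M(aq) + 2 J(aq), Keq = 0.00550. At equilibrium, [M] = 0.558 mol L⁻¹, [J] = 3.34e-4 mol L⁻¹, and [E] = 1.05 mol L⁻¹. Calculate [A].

At equilibrium, Keq = [M]²·[J]² / ([E]²·[A]²) = 0.00550.
(0.558)²·(3.34e-4)² / ((1.05)²·([A])²) = 0.00550
[A]² = 5.73e-6 ⇒ [A] = 0.00239 mol L⁻¹

[A] = 0.00239 mol L⁻¹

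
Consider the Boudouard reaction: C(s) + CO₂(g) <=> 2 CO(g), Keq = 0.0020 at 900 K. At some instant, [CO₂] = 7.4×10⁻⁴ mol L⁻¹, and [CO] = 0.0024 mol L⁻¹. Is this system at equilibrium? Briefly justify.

no; Q > K, reaction proceeds in reverse

(C is a pure solid — omitted from Q.)
Q = [CO]² / [CO₂] = (0.0024)² / (7.4×10⁻⁴) = 0.0078
Q = 0.0078 > Keq = 0.0020: net reverse reaction.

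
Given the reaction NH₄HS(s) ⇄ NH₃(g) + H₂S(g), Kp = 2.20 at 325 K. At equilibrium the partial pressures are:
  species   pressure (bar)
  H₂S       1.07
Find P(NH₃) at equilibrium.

P(NH₃) = 2.06 bar

(NH₄HS is a pure solid — omitted from Kp.)
At equilibrium, Kp = P(NH₃)·P(H₂S) = 2.20.
(P(NH₃))·(1.07) = 2.20
P(NH₃) = 2.06 bar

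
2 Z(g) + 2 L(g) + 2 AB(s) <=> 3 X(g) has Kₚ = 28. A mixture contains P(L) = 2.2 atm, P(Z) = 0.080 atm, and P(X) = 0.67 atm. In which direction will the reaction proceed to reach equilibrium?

toward products

(AB is a pure solid — omitted from Qₚ.)
Qₚ = P(X)³ / (P(Z)²·P(L)²) = (0.67)³ / ((0.080)²·(2.2)²) = 9.7
Qₚ = 9.7 < Kₚ = 28, so the forward reaction proceeds.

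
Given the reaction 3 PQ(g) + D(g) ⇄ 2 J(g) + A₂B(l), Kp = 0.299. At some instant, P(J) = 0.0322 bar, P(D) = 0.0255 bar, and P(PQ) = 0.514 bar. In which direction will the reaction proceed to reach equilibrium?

neither direction; the system is at equilibrium

(A₂B is a pure liquid — omitted from Qp.)
Qp = P(J)² / (P(PQ)³·P(D)) = (0.0322)² / ((0.514)³·(0.0255)) = 0.299
Qp = 0.299 = Kp, so the system is already at equilibrium.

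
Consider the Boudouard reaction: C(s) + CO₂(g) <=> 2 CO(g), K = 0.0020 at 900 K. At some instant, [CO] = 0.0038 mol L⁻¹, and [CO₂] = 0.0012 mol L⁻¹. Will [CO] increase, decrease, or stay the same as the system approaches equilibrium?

decrease

(C is a pure solid — omitted from Q.)
Q = [CO]² / [CO₂] = (0.0038)² / (0.0012) = 0.012
Q = 0.012 > K = 0.0020: net reverse reaction.
CO is a product, so it decreases.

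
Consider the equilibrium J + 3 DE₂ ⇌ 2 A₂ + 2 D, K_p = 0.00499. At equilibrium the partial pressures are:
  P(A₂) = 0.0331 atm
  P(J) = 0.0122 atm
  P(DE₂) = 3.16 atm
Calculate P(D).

P(D) = 1.32 atm

At equilibrium, K_p = P(A₂)²·P(D)² / (P(J)·P(DE₂)³) = 0.00499.
(0.0331)²·(P(D))² / ((0.0122)·(3.16)³) = 0.00499
P(D)² = 1.75 ⇒ P(D) = 1.32 atm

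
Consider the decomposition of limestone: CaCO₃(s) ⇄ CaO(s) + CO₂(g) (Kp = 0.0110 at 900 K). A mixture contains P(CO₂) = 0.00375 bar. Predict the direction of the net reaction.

(CaCO₃, CaO are pure solids — omitted from Qp.)
Qp = P(CO₂) = 0.00375
Qp = 0.00375 < Kp = 0.0110, so the forward reaction proceeds.

forward (toward products)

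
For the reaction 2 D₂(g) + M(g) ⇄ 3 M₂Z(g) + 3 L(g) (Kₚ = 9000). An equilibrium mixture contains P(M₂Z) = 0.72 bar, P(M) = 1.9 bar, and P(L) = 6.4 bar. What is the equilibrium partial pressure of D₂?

At equilibrium, Kₚ = P(M₂Z)³·P(L)³ / (P(D₂)²·P(M)) = 9000.
(0.72)³·(6.4)³ / ((P(D₂))²·(1.9)) = 9000
P(D₂)² = 0.00572 ⇒ P(D₂) = 0.076 bar

P(D₂) = 0.076 bar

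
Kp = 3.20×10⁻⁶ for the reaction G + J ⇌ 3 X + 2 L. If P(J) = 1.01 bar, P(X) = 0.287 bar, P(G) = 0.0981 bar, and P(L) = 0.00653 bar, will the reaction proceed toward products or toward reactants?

Qp = P(X)³·P(L)² / (P(G)·P(J)) = (0.287)³·(0.00653)² / ((0.0981)·(1.01)) = 1.02×10⁻⁵
Qp = 1.02×10⁻⁵ > Kp = 3.20×10⁻⁶, so the reverse reaction proceeds.

to the left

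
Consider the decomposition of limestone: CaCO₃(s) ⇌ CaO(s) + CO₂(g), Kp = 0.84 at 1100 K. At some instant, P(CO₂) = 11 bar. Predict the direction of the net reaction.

(CaCO₃, CaO are pure solids — omitted from Qp.)
Qp = P(CO₂) = 11
Qp = 11 > Kp = 0.84, so the reverse reaction proceeds.

reverse (toward reactants)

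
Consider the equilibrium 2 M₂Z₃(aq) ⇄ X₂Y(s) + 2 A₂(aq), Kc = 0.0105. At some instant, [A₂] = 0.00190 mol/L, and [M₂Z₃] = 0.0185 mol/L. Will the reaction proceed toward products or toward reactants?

at equilibrium

(X₂Y is a pure solid — omitted from Qc.)
Qc = [A₂]² / [M₂Z₃]² = (0.00190)² / (0.0185)² = 0.0105
Qc = 0.0105 = Kc, so the system is already at equilibrium.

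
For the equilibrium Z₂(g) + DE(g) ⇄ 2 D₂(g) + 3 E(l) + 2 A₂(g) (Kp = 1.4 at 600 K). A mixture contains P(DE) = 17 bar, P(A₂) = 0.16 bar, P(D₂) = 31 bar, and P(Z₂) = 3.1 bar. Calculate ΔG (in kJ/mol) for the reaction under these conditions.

ΔG = -5.48 kJ/mol

(E is a pure liquid — omitted from Qp.)
Qp = P(D₂)²·P(A₂)² / (P(Z₂)·P(DE)) = (31)²·(0.16)² / ((3.1)·(17)) = 0.467
ΔG = RT ln(Qp/Kp) = (8.314 J mol⁻¹ K⁻¹)(600 K) × ln(0.467/1.4)
   = (4.988 kJ/mol)(-1.098) = -5.48 kJ/mol
ΔG < 0, so the forward reaction is spontaneous (proceeds forward).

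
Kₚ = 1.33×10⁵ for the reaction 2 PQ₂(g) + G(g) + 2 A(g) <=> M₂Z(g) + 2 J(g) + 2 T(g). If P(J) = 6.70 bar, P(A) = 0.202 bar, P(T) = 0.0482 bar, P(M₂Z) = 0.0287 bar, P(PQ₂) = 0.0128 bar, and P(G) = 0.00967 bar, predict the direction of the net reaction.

Qₚ = P(M₂Z)·P(J)²·P(T)² / (P(PQ₂)²·P(G)·P(A)²) = (0.0287)·(6.70)²·(0.0482)² / ((0.0128)²·(0.00967)·(0.202)²) = 46300
Qₚ = 46300 < Kₚ = 1.33×10⁵, so the forward reaction proceeds.

toward products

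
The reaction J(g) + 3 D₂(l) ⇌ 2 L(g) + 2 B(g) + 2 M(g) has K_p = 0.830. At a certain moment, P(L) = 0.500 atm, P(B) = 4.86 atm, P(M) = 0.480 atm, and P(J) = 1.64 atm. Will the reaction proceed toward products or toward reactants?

neither direction; the system is at equilibrium

(D₂ is a pure liquid — omitted from Q_p.)
Q_p = P(L)²·P(B)²·P(M)² / P(J) = (0.500)²·(4.86)²·(0.480)² / (1.64) = 0.830
Q_p = 0.830 = K_p, so the system is already at equilibrium.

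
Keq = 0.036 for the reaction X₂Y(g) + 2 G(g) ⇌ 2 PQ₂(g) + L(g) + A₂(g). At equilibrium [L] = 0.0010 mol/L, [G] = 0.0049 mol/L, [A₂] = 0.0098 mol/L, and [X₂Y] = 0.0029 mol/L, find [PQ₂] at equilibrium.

At equilibrium, Keq = [PQ₂]²·[L]·[A₂] / ([X₂Y]·[G]²) = 0.036.
([PQ₂])²·(0.0010)·(0.0098) / ((0.0029)·(0.0049)²) = 0.036
[PQ₂]² = 2.56×10⁻⁴ ⇒ [PQ₂] = 0.016 mol/L

[PQ₂] = 0.016 mol/L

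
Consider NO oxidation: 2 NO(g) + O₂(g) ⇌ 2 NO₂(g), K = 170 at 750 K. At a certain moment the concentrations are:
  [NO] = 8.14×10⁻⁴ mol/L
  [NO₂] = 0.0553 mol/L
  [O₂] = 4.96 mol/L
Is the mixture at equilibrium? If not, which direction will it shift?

Q = [NO₂]² / ([NO]²·[O₂]) = (0.0553)² / ((8.14×10⁻⁴)²·(4.96)) = 931
Q = 931 > K = 170: net reverse reaction.

no; Q > K, reaction proceeds in reverse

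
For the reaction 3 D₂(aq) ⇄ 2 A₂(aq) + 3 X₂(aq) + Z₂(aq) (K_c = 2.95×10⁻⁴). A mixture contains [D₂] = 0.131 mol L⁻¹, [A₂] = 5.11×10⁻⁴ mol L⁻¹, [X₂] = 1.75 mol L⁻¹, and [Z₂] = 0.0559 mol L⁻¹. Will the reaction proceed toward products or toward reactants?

Q_c = [A₂]²·[X₂]³·[Z₂] / [D₂]³ = (5.11×10⁻⁴)²·(1.75)³·(0.0559) / (0.131)³ = 3.48×10⁻⁵
Q_c = 3.48×10⁻⁵ < K_c = 2.95×10⁻⁴, so the forward reaction proceeds.

to the right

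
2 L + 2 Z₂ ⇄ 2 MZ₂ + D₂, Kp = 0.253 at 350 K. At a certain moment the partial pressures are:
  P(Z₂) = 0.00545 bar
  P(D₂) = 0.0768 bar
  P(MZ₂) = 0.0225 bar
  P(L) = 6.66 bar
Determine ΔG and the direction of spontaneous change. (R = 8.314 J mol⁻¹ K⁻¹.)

Qp = P(MZ₂)²·P(D₂) / (P(L)²·P(Z₂)²) = (0.0225)²·(0.0768) / ((6.66)²·(0.00545)²) = 0.0295
ΔG = RT ln(Qp/Kp) = (8.314 J mol⁻¹ K⁻¹)(350 K) × ln(0.0295/0.253)
   = (2.910 kJ/mol)(-2.149) = -6.25 kJ/mol
ΔG < 0, so the forward reaction is spontaneous (proceeds forward).

ΔG = -6.25 kJ/mol; the forward reaction is spontaneous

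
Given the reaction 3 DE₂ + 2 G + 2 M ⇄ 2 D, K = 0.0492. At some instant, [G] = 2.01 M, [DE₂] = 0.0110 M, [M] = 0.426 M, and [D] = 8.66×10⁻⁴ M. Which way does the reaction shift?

reverse (toward reactants)

Q = [D]² / ([DE₂]³·[G]²·[M]²) = (8.66×10⁻⁴)² / ((0.0110)³·(2.01)²·(0.426)²) = 0.769
Q = 0.769 > K = 0.0492, so the reverse reaction proceeds.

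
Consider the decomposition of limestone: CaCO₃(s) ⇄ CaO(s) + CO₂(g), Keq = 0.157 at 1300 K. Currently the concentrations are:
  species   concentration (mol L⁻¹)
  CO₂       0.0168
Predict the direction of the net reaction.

(CaCO₃, CaO are pure solids — omitted from Q.)
Q = [CO₂] = 0.0168
Q = 0.0168 < Keq = 0.157, so the forward reaction proceeds.

in the forward direction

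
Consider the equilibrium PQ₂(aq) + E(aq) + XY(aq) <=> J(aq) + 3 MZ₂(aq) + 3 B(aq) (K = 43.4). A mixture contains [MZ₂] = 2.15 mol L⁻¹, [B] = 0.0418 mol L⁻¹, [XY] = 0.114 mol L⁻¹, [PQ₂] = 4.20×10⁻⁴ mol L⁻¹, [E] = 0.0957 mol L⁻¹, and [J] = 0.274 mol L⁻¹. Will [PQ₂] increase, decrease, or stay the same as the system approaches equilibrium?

stay the same

Q = [J]·[MZ₂]³·[B]³ / ([PQ₂]·[E]·[XY]) = (0.274)·(2.15)³·(0.0418)³ / ((4.20×10⁻⁴)·(0.0957)·(0.114)) = 43.4
Q = 43.4 = K; the system is at equilibrium.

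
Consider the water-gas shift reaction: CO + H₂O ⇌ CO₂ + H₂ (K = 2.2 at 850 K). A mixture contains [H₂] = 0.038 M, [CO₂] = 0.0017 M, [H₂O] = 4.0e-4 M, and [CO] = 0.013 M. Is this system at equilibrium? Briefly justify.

no; Q > K, reaction proceeds in reverse

Q = [CO₂]·[H₂] / ([CO]·[H₂O]) = (0.0017)·(0.038) / ((0.013)·(4.0e-4)) = 12
Q = 12 > K = 2.2: net reverse reaction.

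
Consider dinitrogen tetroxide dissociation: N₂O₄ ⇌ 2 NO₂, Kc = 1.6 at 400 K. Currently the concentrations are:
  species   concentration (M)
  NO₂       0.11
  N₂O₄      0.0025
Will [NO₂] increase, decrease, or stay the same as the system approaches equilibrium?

Qc = [NO₂]² / [N₂O₄] = (0.11)² / (0.0025) = 4.8
Qc = 4.8 > Kc = 1.6: net reverse reaction.
NO₂ is a product, so it decreases.

decrease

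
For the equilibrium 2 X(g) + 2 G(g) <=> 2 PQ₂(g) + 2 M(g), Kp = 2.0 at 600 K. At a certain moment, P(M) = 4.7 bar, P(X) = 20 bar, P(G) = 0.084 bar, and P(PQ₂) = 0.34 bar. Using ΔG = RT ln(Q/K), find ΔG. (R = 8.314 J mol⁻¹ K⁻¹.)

ΔG = -3.96 kJ/mol

Qp = P(PQ₂)²·P(M)² / (P(X)²·P(G)²) = (0.34)²·(4.7)² / ((20)²·(0.084)²) = 0.905
ΔG = RT ln(Qp/Kp) = (8.314 J mol⁻¹ K⁻¹)(600 K) × ln(0.905/2.0)
   = (4.988 kJ/mol)(-0.7930) = -3.96 kJ/mol
ΔG < 0, so the forward reaction is spontaneous (proceeds forward).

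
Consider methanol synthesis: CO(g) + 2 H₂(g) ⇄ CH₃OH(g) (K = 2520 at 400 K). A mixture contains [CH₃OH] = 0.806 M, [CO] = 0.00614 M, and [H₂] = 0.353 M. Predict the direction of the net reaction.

Q = [CH₃OH] / ([CO]·[H₂]²) = (0.806) / ((0.00614)·(0.353)²) = 1050
Q = 1050 < K = 2520, so the forward reaction proceeds.

in the forward direction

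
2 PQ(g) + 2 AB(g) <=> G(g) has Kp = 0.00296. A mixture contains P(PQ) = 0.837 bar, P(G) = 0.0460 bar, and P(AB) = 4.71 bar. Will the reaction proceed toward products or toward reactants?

at equilibrium

Qp = P(G) / (P(PQ)²·P(AB)²) = (0.0460) / ((0.837)²·(4.71)²) = 0.00296
Qp = 0.00296 = Kp, so the system is already at equilibrium.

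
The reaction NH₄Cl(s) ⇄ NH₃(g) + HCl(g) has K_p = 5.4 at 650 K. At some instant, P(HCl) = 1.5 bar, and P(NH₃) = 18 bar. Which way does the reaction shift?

(NH₄Cl is a pure solid — omitted from Q_p.)
Q_p = P(NH₃)·P(HCl) = (18)·(1.5) = 27
Q_p = 27 > K_p = 5.4, so the reverse reaction proceeds.

to the left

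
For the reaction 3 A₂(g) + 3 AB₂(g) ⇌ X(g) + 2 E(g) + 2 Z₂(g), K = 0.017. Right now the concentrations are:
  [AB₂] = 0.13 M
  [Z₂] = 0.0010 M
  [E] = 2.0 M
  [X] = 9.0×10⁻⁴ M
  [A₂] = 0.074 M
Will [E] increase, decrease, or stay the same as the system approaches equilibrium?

increase

Q = [X]·[E]²·[Z₂]² / ([A₂]³·[AB₂]³) = (9.0×10⁻⁴)·(2.0)²·(0.0010)² / ((0.074)³·(0.13)³) = 0.0040
Q = 0.0040 < K = 0.017: net forward reaction.
E is a product, so it increases.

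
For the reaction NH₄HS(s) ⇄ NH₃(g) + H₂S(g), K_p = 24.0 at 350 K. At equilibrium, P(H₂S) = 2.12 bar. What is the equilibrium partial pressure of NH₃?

(NH₄HS is a pure solid — omitted from K_p.)
At equilibrium, K_p = P(NH₃)·P(H₂S) = 24.0.
(P(NH₃))·(2.12) = 24.0
P(NH₃) = 11.3 bar

P(NH₃) = 11.3 bar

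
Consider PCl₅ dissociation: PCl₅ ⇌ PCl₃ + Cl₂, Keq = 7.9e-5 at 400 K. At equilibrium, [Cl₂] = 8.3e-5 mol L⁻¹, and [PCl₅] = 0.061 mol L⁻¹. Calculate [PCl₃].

[PCl₃] = 0.058 mol L⁻¹

At equilibrium, Keq = [PCl₃]·[Cl₂] / [PCl₅] = 7.9e-5.
([PCl₃])·(8.3e-5) / (0.061) = 7.9e-5
[PCl₃] = 0.0581 = 0.058 mol L⁻¹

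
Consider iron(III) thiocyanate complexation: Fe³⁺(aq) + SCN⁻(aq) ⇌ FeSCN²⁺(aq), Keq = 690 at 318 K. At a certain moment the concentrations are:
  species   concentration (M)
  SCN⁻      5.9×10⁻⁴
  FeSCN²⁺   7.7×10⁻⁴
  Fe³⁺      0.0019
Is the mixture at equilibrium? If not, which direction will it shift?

yes, at equilibrium

Q = [FeSCN²⁺] / ([Fe³⁺]·[SCN⁻]) = (7.7×10⁻⁴) / ((0.0019)·(5.9×10⁻⁴)) = 690
Q = 690 = Keq; the system is at equilibrium.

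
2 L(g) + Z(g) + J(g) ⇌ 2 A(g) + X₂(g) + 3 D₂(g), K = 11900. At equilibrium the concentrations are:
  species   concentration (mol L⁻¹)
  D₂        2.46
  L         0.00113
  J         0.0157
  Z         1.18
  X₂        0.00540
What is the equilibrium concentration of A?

At equilibrium, K = [A]²·[X₂]·[D₂]³ / ([L]²·[Z]·[J]) = 11900.
([A])²·(0.00540)·(2.46)³ / ((0.00113)²·(1.18)·(0.0157)) = 11900
[A]² = 0.00350 ⇒ [A] = 0.0592 mol L⁻¹

[A] = 0.0592 mol L⁻¹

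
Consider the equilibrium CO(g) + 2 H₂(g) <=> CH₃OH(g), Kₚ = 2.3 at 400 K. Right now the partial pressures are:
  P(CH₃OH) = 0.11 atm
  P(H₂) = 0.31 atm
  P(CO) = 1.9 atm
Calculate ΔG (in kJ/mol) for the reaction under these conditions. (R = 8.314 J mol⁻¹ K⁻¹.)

ΔG = -4.46 kJ/mol

Qₚ = P(CH₃OH) / (P(CO)·P(H₂)²) = (0.11) / ((1.9)·(0.31)²) = 0.602
ΔG = RT ln(Qₚ/Kₚ) = (8.314 J mol⁻¹ K⁻¹)(400 K) × ln(0.602/2.3)
   = (3.326 kJ/mol)(-1.340) = -4.46 kJ/mol
ΔG < 0, so the forward reaction is spontaneous (proceeds forward).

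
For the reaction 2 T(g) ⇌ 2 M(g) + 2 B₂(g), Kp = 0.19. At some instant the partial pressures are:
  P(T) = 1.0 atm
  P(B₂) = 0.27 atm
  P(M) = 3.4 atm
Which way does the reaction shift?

toward reactants

Qp = P(M)²·P(B₂)² / P(T)² = (3.4)²·(0.27)² / (1.0)² = 0.84
Qp = 0.84 > Kp = 0.19, so the reverse reaction proceeds.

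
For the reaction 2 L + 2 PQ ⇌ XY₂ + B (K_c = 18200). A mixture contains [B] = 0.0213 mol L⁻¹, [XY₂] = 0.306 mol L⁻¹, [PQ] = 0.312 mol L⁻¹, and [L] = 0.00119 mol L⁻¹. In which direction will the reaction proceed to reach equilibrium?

in the reverse direction

Q_c = [XY₂]·[B] / ([L]²·[PQ]²) = (0.306)·(0.0213) / ((0.00119)²·(0.312)²) = 47300
Q_c = 47300 > K_c = 18200, so the reverse reaction proceeds.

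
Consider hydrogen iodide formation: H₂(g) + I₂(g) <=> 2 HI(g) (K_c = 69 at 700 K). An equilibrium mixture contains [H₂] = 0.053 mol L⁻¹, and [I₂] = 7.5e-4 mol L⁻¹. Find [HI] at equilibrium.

At equilibrium, K_c = [HI]² / ([H₂]·[I₂]) = 69.
([HI])² / ((0.053)·(7.5e-4)) = 69
[HI]² = 0.00274 ⇒ [HI] = 0.052 mol L⁻¹

[HI] = 0.052 mol L⁻¹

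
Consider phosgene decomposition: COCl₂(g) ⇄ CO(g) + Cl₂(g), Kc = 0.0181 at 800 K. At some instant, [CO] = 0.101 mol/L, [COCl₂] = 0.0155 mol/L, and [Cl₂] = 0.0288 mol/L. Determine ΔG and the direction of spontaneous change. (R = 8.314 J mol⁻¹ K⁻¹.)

ΔG = 15.6 kJ/mol; the forward reaction is non-spontaneous

Qc = [CO]·[Cl₂] / [COCl₂] = (0.101)·(0.0288) / (0.0155) = 0.188
ΔG = RT ln(Qc/Kc) = (8.314 J mol⁻¹ K⁻¹)(800 K) × ln(0.188/0.0181)
   = (6.651 kJ/mol)(2.341) = 15.6 kJ/mol
ΔG > 0, so the forward reaction is non-spontaneous (proceeds in reverse).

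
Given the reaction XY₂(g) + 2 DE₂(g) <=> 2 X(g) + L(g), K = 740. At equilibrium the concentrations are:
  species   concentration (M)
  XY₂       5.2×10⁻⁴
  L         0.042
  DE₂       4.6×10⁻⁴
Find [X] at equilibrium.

At equilibrium, K = [X]²·[L] / ([XY₂]·[DE₂]²) = 740.
([X])²·(0.042) / ((5.2×10⁻⁴)·(4.6×10⁻⁴)²) = 740
[X]² = 1.94×10⁻⁶ ⇒ [X] = 0.0014 M

[X] = 0.0014 M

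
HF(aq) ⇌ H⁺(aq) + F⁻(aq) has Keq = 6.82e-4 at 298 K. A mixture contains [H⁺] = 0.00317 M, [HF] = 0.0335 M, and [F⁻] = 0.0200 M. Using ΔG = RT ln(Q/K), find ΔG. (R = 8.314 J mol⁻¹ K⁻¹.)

Q = [H⁺]·[F⁻] / [HF] = (0.00317)·(0.0200) / (0.0335) = 0.00189
ΔG = RT ln(Q/Keq) = (8.314 J mol⁻¹ K⁻¹)(298 K) × ln(0.00189/6.82e-4)
   = (2.478 kJ/mol)(1.019) = 2.53 kJ/mol
ΔG > 0, so the forward reaction is non-spontaneous (proceeds in reverse).

ΔG = 2.53 kJ/mol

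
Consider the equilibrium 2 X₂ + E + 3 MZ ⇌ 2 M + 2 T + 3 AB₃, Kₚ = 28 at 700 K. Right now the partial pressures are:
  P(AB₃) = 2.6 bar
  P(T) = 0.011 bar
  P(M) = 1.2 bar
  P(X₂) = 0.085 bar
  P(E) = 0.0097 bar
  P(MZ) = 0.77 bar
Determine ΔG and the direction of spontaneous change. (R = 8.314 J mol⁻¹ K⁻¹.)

ΔG = 7.15 kJ/mol; the forward reaction is non-spontaneous

Qₚ = P(M)²·P(T)²·P(AB₃)³ / (P(X₂)²·P(E)·P(MZ)³) = (1.2)²·(0.011)²·(2.6)³ / ((0.085)²·(0.0097)·(0.77)³) = 95.7
ΔG = RT ln(Qₚ/Kₚ) = (8.314 J mol⁻¹ K⁻¹)(700 K) × ln(95.7/28)
   = (5.820 kJ/mol)(1.229) = 7.15 kJ/mol
ΔG > 0, so the forward reaction is non-spontaneous (proceeds in reverse).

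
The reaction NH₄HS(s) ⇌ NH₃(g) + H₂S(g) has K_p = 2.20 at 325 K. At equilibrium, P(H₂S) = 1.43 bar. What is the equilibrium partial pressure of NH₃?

(NH₄HS is a pure solid — omitted from K_p.)
At equilibrium, K_p = P(NH₃)·P(H₂S) = 2.20.
(P(NH₃))·(1.43) = 2.20
P(NH₃) = 1.54 bar

P(NH₃) = 1.54 bar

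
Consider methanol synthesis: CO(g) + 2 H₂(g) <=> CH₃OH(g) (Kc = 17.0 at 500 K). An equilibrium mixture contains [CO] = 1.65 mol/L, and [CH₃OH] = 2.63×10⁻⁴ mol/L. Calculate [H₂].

At equilibrium, Kc = [CH₃OH] / ([CO]·[H₂]²) = 17.0.
(2.63×10⁻⁴) / ((1.65)·([H₂])²) = 17.0
[H₂]² = 9.38×10⁻⁶ ⇒ [H₂] = 0.00306 mol/L

[H₂] = 0.00306 mol/L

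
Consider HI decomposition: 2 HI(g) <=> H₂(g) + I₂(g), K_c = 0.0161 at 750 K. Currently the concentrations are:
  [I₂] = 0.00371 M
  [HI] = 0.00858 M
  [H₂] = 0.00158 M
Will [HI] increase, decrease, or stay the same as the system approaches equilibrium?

Q_c = [H₂]·[I₂] / [HI]² = (0.00158)·(0.00371) / (0.00858)² = 0.0796
Q_c = 0.0796 > K_c = 0.0161: net reverse reaction.
HI is a reactant, so it increases.

increase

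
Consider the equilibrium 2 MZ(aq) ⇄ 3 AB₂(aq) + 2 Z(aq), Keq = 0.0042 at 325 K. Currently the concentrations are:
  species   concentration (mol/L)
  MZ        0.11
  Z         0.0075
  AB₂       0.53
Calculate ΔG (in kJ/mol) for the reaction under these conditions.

ΔG = -4.87 kJ/mol

Q = [AB₂]³·[Z]² / [MZ]² = (0.53)³·(0.0075)² / (0.11)² = 6.92e-4
ΔG = RT ln(Q/Keq) = (8.314 J mol⁻¹ K⁻¹)(325 K) × ln(6.92e-4/0.0042)
   = (2.702 kJ/mol)(-1.803) = -4.87 kJ/mol
ΔG < 0, so the forward reaction is spontaneous (proceeds forward).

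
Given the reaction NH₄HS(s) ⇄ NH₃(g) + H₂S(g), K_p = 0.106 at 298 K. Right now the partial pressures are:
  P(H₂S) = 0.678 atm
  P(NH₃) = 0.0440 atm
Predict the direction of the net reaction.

(NH₄HS is a pure solid — omitted from Q_p.)
Q_p = P(NH₃)·P(H₂S) = (0.0440)·(0.678) = 0.0298
Q_p = 0.0298 < K_p = 0.106, so the forward reaction proceeds.

in the forward direction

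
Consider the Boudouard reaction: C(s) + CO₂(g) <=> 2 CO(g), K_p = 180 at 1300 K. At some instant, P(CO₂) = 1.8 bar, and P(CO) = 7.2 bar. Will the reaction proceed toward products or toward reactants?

(C is a pure solid — omitted from Q_p.)
Q_p = P(CO)² / P(CO₂) = (7.2)² / (1.8) = 29
Q_p = 29 < K_p = 180, so the forward reaction proceeds.

to the right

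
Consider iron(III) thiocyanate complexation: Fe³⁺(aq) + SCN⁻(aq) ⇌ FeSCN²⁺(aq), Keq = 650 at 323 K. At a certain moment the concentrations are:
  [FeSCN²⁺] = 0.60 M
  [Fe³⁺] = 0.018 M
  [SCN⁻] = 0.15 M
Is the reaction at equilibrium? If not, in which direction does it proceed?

toward products

Q = [FeSCN²⁺] / ([Fe³⁺]·[SCN⁻]) = (0.60) / ((0.018)·(0.15)) = 220
Q = 220 < Keq = 650, so the forward reaction proceeds.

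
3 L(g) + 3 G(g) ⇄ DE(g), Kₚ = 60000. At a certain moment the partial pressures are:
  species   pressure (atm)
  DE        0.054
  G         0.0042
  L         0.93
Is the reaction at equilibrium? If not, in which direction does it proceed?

reverse (toward reactants)

Qₚ = P(DE) / (P(L)³·P(G)³) = (0.054) / ((0.93)³·(0.0042)³) = 9.1×10⁵
Qₚ = 9.1×10⁵ > Kₚ = 60000, so the reverse reaction proceeds.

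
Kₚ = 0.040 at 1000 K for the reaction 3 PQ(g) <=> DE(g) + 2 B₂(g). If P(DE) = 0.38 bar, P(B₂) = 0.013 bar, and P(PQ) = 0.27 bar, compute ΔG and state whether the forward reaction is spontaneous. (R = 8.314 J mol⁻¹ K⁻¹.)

ΔG = -20.8 kJ/mol; the forward reaction is spontaneous

Qₚ = P(DE)·P(B₂)² / P(PQ)³ = (0.38)·(0.013)² / (0.27)³ = 0.00326
ΔG = RT ln(Qₚ/Kₚ) = (8.314 J mol⁻¹ K⁻¹)(1000 K) × ln(0.00326/0.040)
   = (8.314 kJ/mol)(-2.507) = -20.8 kJ/mol
ΔG < 0, so the forward reaction is spontaneous (proceeds forward).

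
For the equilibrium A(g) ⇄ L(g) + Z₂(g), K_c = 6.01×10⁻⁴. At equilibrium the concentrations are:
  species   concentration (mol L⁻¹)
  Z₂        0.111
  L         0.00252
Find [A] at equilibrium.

[A] = 0.465 mol L⁻¹

At equilibrium, K_c = [L]·[Z₂] / [A] = 6.01×10⁻⁴.
(0.00252)·(0.111) / ([A]) = 6.01×10⁻⁴
[A] = 0.465 mol L⁻¹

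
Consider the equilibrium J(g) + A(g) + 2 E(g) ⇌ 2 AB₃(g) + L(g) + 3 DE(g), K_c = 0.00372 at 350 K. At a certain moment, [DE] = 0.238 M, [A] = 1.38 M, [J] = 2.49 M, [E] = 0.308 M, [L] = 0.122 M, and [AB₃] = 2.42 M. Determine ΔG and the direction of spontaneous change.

ΔG = 6.03 kJ/mol; the forward reaction is non-spontaneous

Q_c = [AB₃]²·[L]·[DE]³ / ([J]·[A]·[E]²) = (2.42)²·(0.122)·(0.238)³ / ((2.49)·(1.38)·(0.308)²) = 0.0295
ΔG = RT ln(Q_c/K_c) = (8.314 J mol⁻¹ K⁻¹)(350 K) × ln(0.0295/0.00372)
   = (2.910 kJ/mol)(2.071) = 6.03 kJ/mol
ΔG > 0, so the forward reaction is non-spontaneous (proceeds in reverse).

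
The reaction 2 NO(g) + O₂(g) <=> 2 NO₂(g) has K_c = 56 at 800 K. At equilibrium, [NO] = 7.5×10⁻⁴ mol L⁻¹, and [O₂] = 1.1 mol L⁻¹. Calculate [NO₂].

[NO₂] = 0.0059 mol L⁻¹

At equilibrium, K_c = [NO₂]² / ([NO]²·[O₂]) = 56.
([NO₂])² / ((7.5×10⁻⁴)²·(1.1)) = 56
[NO₂]² = 3.47×10⁻⁵ ⇒ [NO₂] = 0.0059 mol L⁻¹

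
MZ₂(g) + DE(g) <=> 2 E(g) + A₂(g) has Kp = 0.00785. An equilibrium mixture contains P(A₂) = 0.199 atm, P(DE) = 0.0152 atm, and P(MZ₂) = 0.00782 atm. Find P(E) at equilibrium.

At equilibrium, Kp = P(E)²·P(A₂) / (P(MZ₂)·P(DE)) = 0.00785.
(P(E))²·(0.199) / ((0.00782)·(0.0152)) = 0.00785
P(E)² = 4.69e-6 ⇒ P(E) = 0.00217 atm

P(E) = 0.00217 atm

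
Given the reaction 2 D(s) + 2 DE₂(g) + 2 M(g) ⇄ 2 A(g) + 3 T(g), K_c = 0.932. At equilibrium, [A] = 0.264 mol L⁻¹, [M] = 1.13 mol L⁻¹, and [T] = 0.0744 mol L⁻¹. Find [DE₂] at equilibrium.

[DE₂] = 0.00491 mol L⁻¹

(D is a pure solid — omitted from K_c.)
At equilibrium, K_c = [A]²·[T]³ / ([DE₂]²·[M]²) = 0.932.
(0.264)²·(0.0744)³ / (([DE₂])²·(1.13)²) = 0.932
[DE₂]² = 2.41×10⁻⁵ ⇒ [DE₂] = 0.00491 mol L⁻¹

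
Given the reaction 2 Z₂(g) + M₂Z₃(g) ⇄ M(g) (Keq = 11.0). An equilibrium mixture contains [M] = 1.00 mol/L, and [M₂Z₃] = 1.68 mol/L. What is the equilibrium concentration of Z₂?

[Z₂] = 0.233 mol/L

At equilibrium, Keq = [M] / ([Z₂]²·[M₂Z₃]) = 11.0.
(1.00) / (([Z₂])²·(1.68)) = 11.0
[Z₂]² = 0.0541 ⇒ [Z₂] = 0.233 mol/L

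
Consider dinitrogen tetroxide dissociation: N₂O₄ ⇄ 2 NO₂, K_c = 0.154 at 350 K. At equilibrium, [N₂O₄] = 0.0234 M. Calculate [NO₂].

[NO₂] = 0.0600 M

At equilibrium, K_c = [NO₂]² / [N₂O₄] = 0.154.
([NO₂])² / (0.0234) = 0.154
[NO₂]² = 0.00360 ⇒ [NO₂] = 0.0600 M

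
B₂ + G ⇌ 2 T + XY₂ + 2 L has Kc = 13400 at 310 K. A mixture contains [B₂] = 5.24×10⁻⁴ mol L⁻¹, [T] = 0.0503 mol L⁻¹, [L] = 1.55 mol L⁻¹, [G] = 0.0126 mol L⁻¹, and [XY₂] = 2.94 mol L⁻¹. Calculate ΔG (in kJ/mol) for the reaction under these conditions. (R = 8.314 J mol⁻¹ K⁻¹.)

ΔG = -4.12 kJ/mol

Qc = [T]²·[XY₂]·[L]² / ([B₂]·[G]) = (0.0503)²·(2.94)·(1.55)² / ((5.24×10⁻⁴)·(0.0126)) = 2710
ΔG = RT ln(Qc/Kc) = (8.314 J mol⁻¹ K⁻¹)(310 K) × ln(2710/13400)
   = (2.577 kJ/mol)(-1.598) = -4.12 kJ/mol
ΔG < 0, so the forward reaction is spontaneous (proceeds forward).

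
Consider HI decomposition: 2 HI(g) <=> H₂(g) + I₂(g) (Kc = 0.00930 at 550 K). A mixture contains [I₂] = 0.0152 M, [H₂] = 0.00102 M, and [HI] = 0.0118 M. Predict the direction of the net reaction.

Qc = [H₂]·[I₂] / [HI]² = (0.00102)·(0.0152) / (0.0118)² = 0.111
Qc = 0.111 > Kc = 0.00930, so the reverse reaction proceeds.

toward reactants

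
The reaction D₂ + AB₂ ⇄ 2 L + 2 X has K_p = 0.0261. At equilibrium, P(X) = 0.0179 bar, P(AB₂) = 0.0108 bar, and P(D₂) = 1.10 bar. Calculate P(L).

P(L) = 0.984 bar

At equilibrium, K_p = P(L)²·P(X)² / (P(D₂)·P(AB₂)) = 0.0261.
(P(L))²·(0.0179)² / ((1.10)·(0.0108)) = 0.0261
P(L)² = 0.968 ⇒ P(L) = 0.984 bar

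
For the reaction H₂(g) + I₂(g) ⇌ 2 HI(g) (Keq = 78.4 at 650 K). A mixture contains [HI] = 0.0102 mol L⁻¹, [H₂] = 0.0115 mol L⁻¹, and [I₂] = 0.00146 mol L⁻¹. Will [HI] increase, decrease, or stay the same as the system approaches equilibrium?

increase

Q = [HI]² / ([H₂]·[I₂]) = (0.0102)² / ((0.0115)·(0.00146)) = 6.20
Q = 6.20 < Keq = 78.4: net forward reaction.
HI is a product, so it increases.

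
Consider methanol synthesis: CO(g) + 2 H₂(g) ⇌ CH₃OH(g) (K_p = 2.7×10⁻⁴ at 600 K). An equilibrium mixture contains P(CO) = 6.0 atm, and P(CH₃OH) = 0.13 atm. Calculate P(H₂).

P(H₂) = 9.0 atm

At equilibrium, K_p = P(CH₃OH) / (P(CO)·P(H₂)²) = 2.7×10⁻⁴.
(0.13) / ((6.0)·(P(H₂))²) = 2.7×10⁻⁴
P(H₂)² = 80.2 ⇒ P(H₂) = 9.0 atm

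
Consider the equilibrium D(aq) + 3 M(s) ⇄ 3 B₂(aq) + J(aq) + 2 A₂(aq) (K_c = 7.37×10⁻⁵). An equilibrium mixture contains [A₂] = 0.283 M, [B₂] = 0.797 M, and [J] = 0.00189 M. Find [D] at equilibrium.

(M is a pure solid — omitted from K_c.)
At equilibrium, K_c = [B₂]³·[J]·[A₂]² / [D] = 7.37×10⁻⁵.
(0.797)³·(0.00189)·(0.283)² / ([D]) = 7.37×10⁻⁵
[D] = 1.04 M

[D] = 1.04 M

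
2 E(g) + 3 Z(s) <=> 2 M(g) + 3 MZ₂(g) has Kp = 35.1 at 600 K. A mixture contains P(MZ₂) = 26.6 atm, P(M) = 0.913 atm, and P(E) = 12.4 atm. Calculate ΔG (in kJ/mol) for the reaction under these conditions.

ΔG = 5.32 kJ/mol

(Z is a pure solid — omitted from Qp.)
Qp = P(M)²·P(MZ₂)³ / P(E)² = (0.913)²·(26.6)³ / (12.4)² = 102
ΔG = RT ln(Qp/Kp) = (8.314 J mol⁻¹ K⁻¹)(600 K) × ln(102/35.1)
   = (4.988 kJ/mol)(1.067) = 5.32 kJ/mol
ΔG > 0, so the forward reaction is non-spontaneous (proceeds in reverse).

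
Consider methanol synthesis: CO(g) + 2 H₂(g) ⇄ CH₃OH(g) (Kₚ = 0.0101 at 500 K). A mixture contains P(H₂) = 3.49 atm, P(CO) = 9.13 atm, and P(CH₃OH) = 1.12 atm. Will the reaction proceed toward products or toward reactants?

Qₚ = P(CH₃OH) / (P(CO)·P(H₂)²) = (1.12) / ((9.13)·(3.49)²) = 0.0101
Qₚ = 0.0101 = Kₚ, so the system is already at equilibrium.

no net change (already at equilibrium)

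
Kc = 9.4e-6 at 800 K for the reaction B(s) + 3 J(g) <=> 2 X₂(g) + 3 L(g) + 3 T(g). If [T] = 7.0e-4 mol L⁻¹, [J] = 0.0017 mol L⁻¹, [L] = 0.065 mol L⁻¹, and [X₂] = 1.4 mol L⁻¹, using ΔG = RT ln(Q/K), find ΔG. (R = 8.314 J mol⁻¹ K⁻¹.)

ΔG = 9.22 kJ/mol

(B is a pure solid — omitted from Qc.)
Qc = [X₂]²·[L]³·[T]³ / [J]³ = (1.4)²·(0.065)³·(7.0e-4)³ / (0.0017)³ = 3.76e-5
ΔG = RT ln(Qc/Kc) = (8.314 J mol⁻¹ K⁻¹)(800 K) × ln(3.76e-5/9.4e-6)
   = (6.651 kJ/mol)(1.386) = 9.22 kJ/mol
ΔG > 0, so the forward reaction is non-spontaneous (proceeds in reverse).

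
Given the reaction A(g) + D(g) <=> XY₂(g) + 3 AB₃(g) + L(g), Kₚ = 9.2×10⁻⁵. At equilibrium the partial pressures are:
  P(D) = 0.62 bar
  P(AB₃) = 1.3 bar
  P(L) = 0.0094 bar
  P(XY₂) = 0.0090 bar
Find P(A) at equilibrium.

P(A) = 3.3 bar

At equilibrium, Kₚ = P(XY₂)·P(AB₃)³·P(L) / (P(A)·P(D)) = 9.2×10⁻⁵.
(0.0090)·(1.3)³·(0.0094) / ((P(A))·(0.62)) = 9.2×10⁻⁵
P(A) = 3.26 = 3.3 bar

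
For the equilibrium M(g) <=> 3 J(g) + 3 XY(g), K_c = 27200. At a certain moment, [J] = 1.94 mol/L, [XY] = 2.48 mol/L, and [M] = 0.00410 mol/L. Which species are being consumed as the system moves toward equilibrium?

none (at equilibrium)

Q_c = [J]³·[XY]³ / [M] = (1.94)³·(2.48)³ / (0.00410) = 27200
Q_c = 27200 = K_c; the system is at equilibrium.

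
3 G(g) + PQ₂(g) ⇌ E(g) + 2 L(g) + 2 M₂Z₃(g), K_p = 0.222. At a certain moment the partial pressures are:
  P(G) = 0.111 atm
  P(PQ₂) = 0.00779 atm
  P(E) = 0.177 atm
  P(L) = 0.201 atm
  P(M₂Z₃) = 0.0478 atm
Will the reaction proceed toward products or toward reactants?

Q_p = P(E)·P(L)²·P(M₂Z₃)² / (P(G)³·P(PQ₂)) = (0.177)·(0.201)²·(0.0478)² / ((0.111)³·(0.00779)) = 1.53
Q_p = 1.53 > K_p = 0.222, so the reverse reaction proceeds.

in the reverse direction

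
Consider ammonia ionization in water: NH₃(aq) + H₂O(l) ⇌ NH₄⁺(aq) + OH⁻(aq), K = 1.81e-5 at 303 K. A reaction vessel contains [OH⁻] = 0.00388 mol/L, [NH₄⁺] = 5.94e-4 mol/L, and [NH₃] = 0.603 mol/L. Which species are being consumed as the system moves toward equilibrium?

(H₂O is a pure liquid — omitted from Q.)
Q = [NH₄⁺]·[OH⁻] / [NH₃] = (5.94e-4)·(0.00388) / (0.603) = 3.82e-6
Q = 3.82e-6 < K = 1.81e-5: net forward reaction.

NH₃, H₂O (reactants)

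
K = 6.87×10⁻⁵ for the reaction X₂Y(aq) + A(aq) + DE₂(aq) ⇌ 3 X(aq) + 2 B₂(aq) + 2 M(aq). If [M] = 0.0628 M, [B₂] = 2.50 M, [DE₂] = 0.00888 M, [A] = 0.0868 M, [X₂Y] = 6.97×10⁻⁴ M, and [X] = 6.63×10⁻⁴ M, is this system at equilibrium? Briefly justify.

Q = [X]³·[B₂]²·[M]² / ([X₂Y]·[A]·[DE₂]) = (6.63×10⁻⁴)³·(2.50)²·(0.0628)² / ((6.97×10⁻⁴)·(0.0868)·(0.00888)) = 1.34×10⁻⁵
Q = 1.34×10⁻⁵ < K = 6.87×10⁻⁵: net forward reaction.

no; Q < K, reaction proceeds forward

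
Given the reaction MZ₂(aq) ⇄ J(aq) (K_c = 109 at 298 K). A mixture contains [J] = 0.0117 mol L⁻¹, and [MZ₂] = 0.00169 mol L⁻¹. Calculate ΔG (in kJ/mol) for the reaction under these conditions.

ΔG = -6.83 kJ/mol

Q_c = [J] / [MZ₂] = (0.0117) / (0.00169) = 6.92
ΔG = RT ln(Q_c/K_c) = (8.314 J mol⁻¹ K⁻¹)(298 K) × ln(6.92/109)
   = (2.478 kJ/mol)(-2.757) = -6.83 kJ/mol
ΔG < 0, so the forward reaction is spontaneous (proceeds forward).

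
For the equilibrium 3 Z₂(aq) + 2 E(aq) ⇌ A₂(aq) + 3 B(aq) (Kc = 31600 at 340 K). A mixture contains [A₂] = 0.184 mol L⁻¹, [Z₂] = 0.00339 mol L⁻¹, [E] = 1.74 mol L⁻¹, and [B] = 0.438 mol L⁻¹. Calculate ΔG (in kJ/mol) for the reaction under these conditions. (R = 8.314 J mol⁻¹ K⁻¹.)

ΔG = 4.02 kJ/mol

Qc = [A₂]·[B]³ / ([Z₂]³·[E]²) = (0.184)·(0.438)³ / ((0.00339)³·(1.74)²) = 1.31e5
ΔG = RT ln(Qc/Kc) = (8.314 J mol⁻¹ K⁻¹)(340 K) × ln(1.31e5/31600)
   = (2.827 kJ/mol)(1.422) = 4.02 kJ/mol
ΔG > 0, so the forward reaction is non-spontaneous (proceeds in reverse).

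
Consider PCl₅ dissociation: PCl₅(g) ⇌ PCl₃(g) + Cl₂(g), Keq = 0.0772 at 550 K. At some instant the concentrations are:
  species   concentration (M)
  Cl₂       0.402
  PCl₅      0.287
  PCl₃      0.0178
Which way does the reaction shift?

toward products

Q = [PCl₃]·[Cl₂] / [PCl₅] = (0.0178)·(0.402) / (0.287) = 0.0249
Q = 0.0249 < Keq = 0.0772, so the forward reaction proceeds.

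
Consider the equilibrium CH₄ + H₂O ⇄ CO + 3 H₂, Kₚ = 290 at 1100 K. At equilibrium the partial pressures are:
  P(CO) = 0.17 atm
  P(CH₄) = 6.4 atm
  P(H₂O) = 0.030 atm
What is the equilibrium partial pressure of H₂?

At equilibrium, Kₚ = P(CO)·P(H₂)³ / (P(CH₄)·P(H₂O)) = 290.
(0.17)·(P(H₂))³ / ((6.4)·(0.030)) = 290
P(H₂)³ = 328 ⇒ P(H₂) = 6.9 atm

P(H₂) = 6.9 atm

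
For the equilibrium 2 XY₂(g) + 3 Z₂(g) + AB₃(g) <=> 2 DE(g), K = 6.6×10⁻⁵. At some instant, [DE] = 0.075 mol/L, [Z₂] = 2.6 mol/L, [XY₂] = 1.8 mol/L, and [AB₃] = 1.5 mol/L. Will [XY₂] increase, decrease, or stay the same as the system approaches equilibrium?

stay the same

Q = [DE]² / ([XY₂]²·[Z₂]³·[AB₃]) = (0.075)² / ((1.8)²·(2.6)³·(1.5)) = 6.6×10⁻⁵
Q = 6.6×10⁻⁵ = K; the system is at equilibrium.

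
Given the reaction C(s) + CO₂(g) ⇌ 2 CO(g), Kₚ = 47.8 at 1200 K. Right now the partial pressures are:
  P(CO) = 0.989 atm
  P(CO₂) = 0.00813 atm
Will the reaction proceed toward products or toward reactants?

(C is a pure solid — omitted from Qₚ.)
Qₚ = P(CO)² / P(CO₂) = (0.989)² / (0.00813) = 120
Qₚ = 120 > Kₚ = 47.8, so the reverse reaction proceeds.

toward reactants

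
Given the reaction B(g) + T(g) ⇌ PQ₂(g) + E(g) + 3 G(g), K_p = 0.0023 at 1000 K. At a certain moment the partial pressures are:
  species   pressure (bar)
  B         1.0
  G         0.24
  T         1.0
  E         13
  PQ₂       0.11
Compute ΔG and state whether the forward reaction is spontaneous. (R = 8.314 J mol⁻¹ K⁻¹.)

ΔG = 17.9 kJ/mol; the forward reaction is non-spontaneous

Q_p = P(PQ₂)·P(E)·P(G)³ / (P(B)·P(T)) = (0.11)·(13)·(0.24)³ / ((1.0)·(1.0)) = 0.0198
ΔG = RT ln(Q_p/K_p) = (8.314 J mol⁻¹ K⁻¹)(1000 K) × ln(0.0198/0.0023)
   = (8.314 kJ/mol)(2.153) = 17.9 kJ/mol
ΔG > 0, so the forward reaction is non-spontaneous (proceeds in reverse).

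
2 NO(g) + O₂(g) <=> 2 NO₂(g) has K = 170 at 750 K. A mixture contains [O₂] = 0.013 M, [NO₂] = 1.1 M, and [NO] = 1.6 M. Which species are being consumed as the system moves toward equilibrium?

NO, O₂ (reactants)

Q = [NO₂]² / ([NO]²·[O₂]) = (1.1)² / ((1.6)²·(0.013)) = 36
Q = 36 < K = 170: net forward reaction.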